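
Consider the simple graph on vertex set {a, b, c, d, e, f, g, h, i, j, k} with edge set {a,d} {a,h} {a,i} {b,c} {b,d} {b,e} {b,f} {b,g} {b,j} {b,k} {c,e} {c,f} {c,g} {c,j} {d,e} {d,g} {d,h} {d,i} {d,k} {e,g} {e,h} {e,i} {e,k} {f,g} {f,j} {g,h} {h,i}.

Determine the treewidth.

3

A width-3 tree decomposition is:
Bags: B1 = {b, c, e, g}  B2 = {b, d, e, g}  B3 = {d, e, g, h}  B4 = {b, c, f, g}  B5 = {d, e, h, i}  B6 = {b, c, f, j}  B7 = {b, d, e, k}  B8 = {a, d, h, i}
Tree: B1–B2, B2–B3, B1–B4, B3–B5, B4–B6, B2–B7, B5–B8
Every bag has size at most 4, so the width is 4 − 1 = 3 and tw(G) ≤ 3. For the lower bound, the 4 vertices {d, e, g, h} are pairwise adjacent, and any tree decomposition puts a clique entirely inside one bag — forcing width ≥ 3. Hence tw(G) = 3 exactly.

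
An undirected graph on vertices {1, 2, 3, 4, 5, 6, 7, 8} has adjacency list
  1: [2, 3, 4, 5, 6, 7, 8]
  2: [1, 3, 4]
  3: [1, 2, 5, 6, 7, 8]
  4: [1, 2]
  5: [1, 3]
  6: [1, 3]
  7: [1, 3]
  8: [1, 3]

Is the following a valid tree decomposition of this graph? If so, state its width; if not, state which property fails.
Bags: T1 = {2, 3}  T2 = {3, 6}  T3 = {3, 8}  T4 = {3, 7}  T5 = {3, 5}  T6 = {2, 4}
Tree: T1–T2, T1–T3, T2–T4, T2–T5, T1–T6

A tree decomposition must satisfy three properties: every vertex lies in some bag; for every edge, both endpoints lie together in some bag; and for every vertex, the bags containing it form a connected subtree. Here vertex 1 appears in no bag, so the decomposition is invalid.

No — vertex 1 appears in no bag.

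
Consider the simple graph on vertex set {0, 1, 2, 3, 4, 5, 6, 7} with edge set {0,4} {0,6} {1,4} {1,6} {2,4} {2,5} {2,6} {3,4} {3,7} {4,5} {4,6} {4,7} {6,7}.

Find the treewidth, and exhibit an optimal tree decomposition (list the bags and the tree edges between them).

Treewidth 2.
One such decomposition:
Bags: B1 = {1, 4, 6}  B2 = {4, 6, 7}  B3 = {3, 4, 7}  B4 = {0, 4, 6}  B5 = {2, 4, 6}  B6 = {2, 4, 5}
Tree: B1–B2, B2–B3, B2–B4, B2–B5, B5–B6

Every bag has size at most 3, so the width is 3 − 1 = 2 and tw(G) ≤ 2. Conversely, {3, 4, 7} is a clique of size 3, and the vertices of any clique must share a bag in every tree decomposition; so some bag has ≥ 3 vertices and tw(G) ≥ 2. Therefore the treewidth is 2.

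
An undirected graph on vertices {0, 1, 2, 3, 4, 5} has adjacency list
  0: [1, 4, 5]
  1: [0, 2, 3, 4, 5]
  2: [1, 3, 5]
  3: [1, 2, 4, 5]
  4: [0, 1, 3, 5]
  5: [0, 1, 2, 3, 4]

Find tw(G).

A width-3 tree decomposition is:
Bags: B1 = {0, 1, 4, 5}  B2 = {1, 3, 4, 5}  B3 = {1, 2, 3, 5}
Tree: B1–B2, B2–B3
The largest bag has 4 vertices, giving width 3; this decomposition certifies tw(G) ≤ 3. For the lower bound, the 4 vertices {0, 1, 4, 5} are pairwise adjacent, and any tree decomposition puts a clique entirely inside one bag — forcing width ≥ 3. Combining the bounds, tw(G) = 3.

3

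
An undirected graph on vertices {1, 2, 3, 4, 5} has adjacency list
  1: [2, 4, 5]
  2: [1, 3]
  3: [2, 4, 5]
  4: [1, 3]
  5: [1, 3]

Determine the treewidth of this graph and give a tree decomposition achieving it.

Treewidth 2.
Bags: B1 = {1, 2, 3}  B2 = {1, 3, 5}  B3 = {1, 3, 4}
Tree: B1–B2, B2–B3

Every bag has size at most 3, so the width is 3 − 1 = 2 and tw(G) ≤ 2. Since 2–3–5–1–2 is a cycle in G, G is not acyclic. Forests are exactly the graphs of treewidth ≤ 1, so tw(G) ≥ 2. Therefore the treewidth is 2.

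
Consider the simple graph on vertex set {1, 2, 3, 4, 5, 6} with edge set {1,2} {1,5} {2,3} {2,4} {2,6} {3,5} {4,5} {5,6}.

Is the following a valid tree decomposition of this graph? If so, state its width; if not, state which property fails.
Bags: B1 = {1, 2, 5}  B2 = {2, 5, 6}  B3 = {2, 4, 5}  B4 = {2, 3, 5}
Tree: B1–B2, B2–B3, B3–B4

Yes; width 2.

Every vertex of G appears in some bag (union = {1, 2, 3, 4, 5, 6}); every edge is covered by a bag; and for each vertex v the set of bags containing v is connected in the bag tree. The decomposition is therefore valid. The largest bag has 3 vertices, so the width is 2.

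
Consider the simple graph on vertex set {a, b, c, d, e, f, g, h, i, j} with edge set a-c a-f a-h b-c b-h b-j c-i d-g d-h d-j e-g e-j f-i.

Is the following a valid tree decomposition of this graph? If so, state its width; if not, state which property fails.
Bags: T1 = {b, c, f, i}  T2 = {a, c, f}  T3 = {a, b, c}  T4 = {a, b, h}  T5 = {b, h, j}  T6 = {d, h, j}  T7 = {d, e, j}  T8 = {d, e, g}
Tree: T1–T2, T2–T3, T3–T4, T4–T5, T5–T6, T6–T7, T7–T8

No — bags containing vertex b are not connected in the tree.

A tree decomposition must satisfy three properties: every vertex lies in some bag; for every edge, both endpoints lie together in some bag; and for every vertex, the bags containing it form a connected subtree. Here bags containing vertex b are not connected in the tree, so the decomposition is invalid.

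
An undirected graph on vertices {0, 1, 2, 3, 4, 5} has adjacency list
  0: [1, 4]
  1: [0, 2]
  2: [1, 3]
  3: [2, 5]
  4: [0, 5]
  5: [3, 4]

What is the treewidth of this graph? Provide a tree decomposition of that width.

Treewidth 2.
One optimal decomposition is:
Bags: B1 = {2, 3, 5}  B2 = {1, 2, 5}  B3 = {0, 1, 5}  B4 = {0, 4, 5}
Tree: B1–B2, B2–B3, B3–B4

The largest bag has 3 vertices, giving width 2; this decomposition certifies tw(G) ≤ 2. The edges 5–3–2–1–0–4–5 form a cycle, so G is not a tree and its treewidth is at least 2. Hence tw(G) = 2 exactly.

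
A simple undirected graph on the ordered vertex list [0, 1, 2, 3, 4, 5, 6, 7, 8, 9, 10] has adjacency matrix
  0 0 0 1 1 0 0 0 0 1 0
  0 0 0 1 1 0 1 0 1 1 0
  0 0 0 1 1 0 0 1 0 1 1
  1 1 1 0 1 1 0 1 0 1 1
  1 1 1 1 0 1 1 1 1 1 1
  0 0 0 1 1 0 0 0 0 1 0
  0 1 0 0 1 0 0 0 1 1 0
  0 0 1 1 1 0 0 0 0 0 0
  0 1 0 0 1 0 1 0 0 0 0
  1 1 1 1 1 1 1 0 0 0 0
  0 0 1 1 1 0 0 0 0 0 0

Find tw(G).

3

A width-3 tree decomposition is:
Bags: B1 = {2, 3, 4, 10}  B2 = {2, 3, 4, 9}  B3 = {2, 3, 4, 7}  B4 = {1, 3, 4, 9}  B5 = {0, 3, 4, 9}  B6 = {1, 4, 6, 9}  B7 = {1, 4, 6, 8}  B8 = {3, 4, 5, 9}
Tree: B1–B2, B1–B3, B2–B4, B2–B5, B4–B6, B6–B7, B2–B8
The largest bag has 4 vertices, giving width 3; this decomposition certifies tw(G) ≤ 3. For the lower bound, the 4 vertices {1, 4, 6, 8} are pairwise adjacent, and any tree decomposition puts a clique entirely inside one bag — forcing width ≥ 3. Hence tw(G) = 3 exactly.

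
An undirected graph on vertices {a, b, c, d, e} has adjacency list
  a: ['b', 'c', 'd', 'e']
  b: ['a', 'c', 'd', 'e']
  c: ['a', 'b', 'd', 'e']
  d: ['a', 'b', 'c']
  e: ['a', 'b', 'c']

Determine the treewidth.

A width-3 tree decomposition is:
Bags: B1 = {a, b, c, d}  B2 = {a, b, c, e}
Tree: B1–B2
Each bag holds 4 vertices, so the decomposition has width 3, which upper-bounds the treewidth. For the lower bound, the 4 vertices {a, b, c, d} are pairwise adjacent, and any tree decomposition puts a clique entirely inside one bag — forcing width ≥ 3. Hence tw(G) = 3 exactly.

3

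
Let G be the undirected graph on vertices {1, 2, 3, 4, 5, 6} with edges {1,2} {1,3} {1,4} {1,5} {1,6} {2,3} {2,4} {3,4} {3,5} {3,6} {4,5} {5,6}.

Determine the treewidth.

A width-3 tree decomposition is:
Bags: B1 = {1, 3, 4, 5}  B2 = {1, 3, 5, 6}  B3 = {1, 2, 3, 4}
Tree: B1–B2, B1–B3
Each bag holds 4 vertices, so the decomposition has width 3, which upper-bounds the treewidth. On the other hand G contains the 4-clique {1, 2, 3, 4}. A clique must lie in a single bag of any decomposition, so no decomposition can have width below 3. Combining the bounds, tw(G) = 3.

3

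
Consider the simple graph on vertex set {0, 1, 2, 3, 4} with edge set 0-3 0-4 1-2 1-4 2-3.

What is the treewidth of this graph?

2

A width-2 tree decomposition is:
Bags: B1 = {1, 2, 3}  B2 = {1, 3, 4}  B3 = {0, 3, 4}
Tree: B1–B2, B2–B3
The largest bag has 3 vertices, giving width 2; this decomposition certifies tw(G) ≤ 2. The edges 3–2–1–4–0–3 form a cycle, so G is not a tree and its treewidth is at least 2. Hence tw(G) = 2 exactly.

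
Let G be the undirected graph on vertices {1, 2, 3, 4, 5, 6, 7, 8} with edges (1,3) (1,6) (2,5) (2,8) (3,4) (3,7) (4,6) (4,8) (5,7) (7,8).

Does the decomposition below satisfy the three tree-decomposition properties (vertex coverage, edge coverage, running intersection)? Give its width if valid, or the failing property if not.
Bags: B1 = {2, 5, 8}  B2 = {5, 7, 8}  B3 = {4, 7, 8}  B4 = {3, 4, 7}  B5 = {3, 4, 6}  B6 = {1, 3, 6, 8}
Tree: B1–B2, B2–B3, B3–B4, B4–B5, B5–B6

A tree decomposition must satisfy three properties: every vertex lies in some bag; for every edge, both endpoints lie together in some bag; and for every vertex, the bags containing it form a connected subtree. Here bags containing vertex 8 are not connected in the tree, so the decomposition is invalid.

No — bags containing vertex 8 are not connected in the tree.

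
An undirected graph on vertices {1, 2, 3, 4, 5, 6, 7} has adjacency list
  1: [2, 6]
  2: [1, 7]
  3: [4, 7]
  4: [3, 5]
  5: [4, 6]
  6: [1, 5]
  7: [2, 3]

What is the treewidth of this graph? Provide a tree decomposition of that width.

Every bag has size at most 3, so the width is 3 − 1 = 2 and tw(G) ≤ 2. Since 3–7–2–1–6–5–4–3 is a cycle in G, G is not acyclic. Forests are exactly the graphs of treewidth ≤ 1, so tw(G) ≥ 2. Combining the bounds, tw(G) = 2.

Treewidth 2.
One such decomposition:
Bags: B1 = {2, 3, 7}  B2 = {1, 2, 3}  B3 = {1, 3, 6}  B4 = {3, 5, 6}  B5 = {3, 4, 5}
Tree: B1–B2, B2–B3, B3–B4, B4–B5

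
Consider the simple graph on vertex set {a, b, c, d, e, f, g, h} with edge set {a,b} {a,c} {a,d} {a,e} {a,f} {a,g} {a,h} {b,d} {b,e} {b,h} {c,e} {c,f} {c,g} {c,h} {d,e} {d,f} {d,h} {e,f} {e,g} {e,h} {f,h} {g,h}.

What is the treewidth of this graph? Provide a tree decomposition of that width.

Each bag holds 5 vertices, so the decomposition has width 4, which upper-bounds the treewidth. On the other hand G contains the 5-clique {a, d, e, f, h}. A clique must lie in a single bag of any decomposition, so no decomposition can have width below 4. Hence tw(G) = 4 exactly.

Treewidth 4.
One such decomposition:
Bags: B1 = {a, c, e, f, h}  B2 = {a, d, e, f, h}  B3 = {a, c, e, g, h}  B4 = {a, b, d, e, h}
Tree: B1–B2, B1–B3, B2–B4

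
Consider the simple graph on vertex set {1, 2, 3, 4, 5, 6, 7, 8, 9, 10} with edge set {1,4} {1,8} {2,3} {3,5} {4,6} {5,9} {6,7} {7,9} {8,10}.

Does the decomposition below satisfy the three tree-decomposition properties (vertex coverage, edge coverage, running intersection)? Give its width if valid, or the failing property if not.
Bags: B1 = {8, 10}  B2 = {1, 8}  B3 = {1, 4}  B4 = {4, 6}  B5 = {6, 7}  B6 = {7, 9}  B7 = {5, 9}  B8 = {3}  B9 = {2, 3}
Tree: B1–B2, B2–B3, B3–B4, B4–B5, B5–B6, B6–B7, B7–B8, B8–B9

No — edge (5,3) lies in no bag.

A tree decomposition must satisfy three properties: every vertex lies in some bag; for every edge, both endpoints lie together in some bag; and for every vertex, the bags containing it form a connected subtree. Here edge (5,3) lies in no bag, so the decomposition is invalid.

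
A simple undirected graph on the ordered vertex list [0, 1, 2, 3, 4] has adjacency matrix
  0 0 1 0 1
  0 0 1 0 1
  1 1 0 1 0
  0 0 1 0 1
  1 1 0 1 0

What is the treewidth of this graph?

2

A width-2 tree decomposition is:
Bags: B1 = {1, 2, 4}  B2 = {2, 3, 4}  B3 = {0, 2, 4}
Tree: B1–B2, B2–B3
The largest bag has 3 vertices, giving width 2; this decomposition certifies tw(G) ≤ 2. Since 1–2–3–4–1 is a cycle in G, G is not acyclic. Forests are exactly the graphs of treewidth ≤ 1, so tw(G) ≥ 2. Hence tw(G) = 2 exactly.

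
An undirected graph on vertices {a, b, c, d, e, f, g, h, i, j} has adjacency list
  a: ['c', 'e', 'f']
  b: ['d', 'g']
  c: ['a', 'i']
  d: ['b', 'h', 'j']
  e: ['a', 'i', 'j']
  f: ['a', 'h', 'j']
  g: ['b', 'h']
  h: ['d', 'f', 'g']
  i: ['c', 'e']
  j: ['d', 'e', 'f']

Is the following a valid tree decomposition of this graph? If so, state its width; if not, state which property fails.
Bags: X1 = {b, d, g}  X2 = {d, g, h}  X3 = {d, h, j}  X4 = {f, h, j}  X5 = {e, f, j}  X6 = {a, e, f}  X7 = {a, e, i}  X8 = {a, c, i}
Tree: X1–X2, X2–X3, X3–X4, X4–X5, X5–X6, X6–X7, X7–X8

Vertex coverage: the bags together contain {a, b, c, d, e, f, g, h, i, j}, the full vertex set. Edge coverage: each edge of G has both endpoints in at least one bag. Running intersection: for every vertex, the bags containing it form a connected subtree. All three properties hold, so this is a valid tree decomposition of width max|bag| − 1 = 2, and hence tw(G) ≤ 2.

Yes; width 2.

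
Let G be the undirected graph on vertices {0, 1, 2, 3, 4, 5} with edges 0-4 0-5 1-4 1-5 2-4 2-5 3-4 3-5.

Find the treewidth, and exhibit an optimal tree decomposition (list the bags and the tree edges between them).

Treewidth 2.
One such decomposition:
Bags: B1 = {3, 4, 5}  B2 = {1, 4, 5}  B3 = {0, 4, 5}  B4 = {2, 4, 5}
Tree: B1–B2, B2–B3, B3–B4

Every bag has size at most 3, so the width is 3 − 1 = 2 and tw(G) ≤ 2. For the lower bound, G contains the cycle 4–3–5–1–4, so G is not a forest; only forests have treewidth ≤ 1, hence tw(G) ≥ 2. Therefore the treewidth is 2.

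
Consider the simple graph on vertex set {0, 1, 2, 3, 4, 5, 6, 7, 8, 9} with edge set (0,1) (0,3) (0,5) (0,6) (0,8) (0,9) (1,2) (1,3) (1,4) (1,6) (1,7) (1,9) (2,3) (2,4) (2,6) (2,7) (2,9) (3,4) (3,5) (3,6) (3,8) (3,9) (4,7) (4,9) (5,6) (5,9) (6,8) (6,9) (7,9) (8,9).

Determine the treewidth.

4

A width-4 tree decomposition is:
Bags: B1 = {0, 1, 3, 6, 9}  B2 = {0, 3, 5, 6, 9}  B3 = {1, 2, 3, 6, 9}  B4 = {1, 2, 3, 4, 9}  B5 = {0, 3, 6, 8, 9}  B6 = {1, 2, 4, 7, 9}
Tree: B1–B2, B1–B3, B3–B4, B2–B5, B4–B6
The largest bag has 5 vertices, giving width 4; this decomposition certifies tw(G) ≤ 4. For the lower bound, the 5 vertices {1, 2, 3, 4, 9} are pairwise adjacent, and any tree decomposition puts a clique entirely inside one bag — forcing width ≥ 4. Hence tw(G) = 4 exactly.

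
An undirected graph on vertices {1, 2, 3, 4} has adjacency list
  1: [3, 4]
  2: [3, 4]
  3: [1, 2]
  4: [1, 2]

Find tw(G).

2

A width-2 tree decomposition is:
Bags: B1 = {2, 3, 4}  B2 = {1, 3, 4}
Tree: B1–B2
The largest bag has 3 vertices, giving width 2; this decomposition certifies tw(G) ≤ 2. Since 3–2–4–1–3 is a cycle in G, G is not acyclic. Forests are exactly the graphs of treewidth ≤ 1, so tw(G) ≥ 2. Combining the bounds, tw(G) = 2.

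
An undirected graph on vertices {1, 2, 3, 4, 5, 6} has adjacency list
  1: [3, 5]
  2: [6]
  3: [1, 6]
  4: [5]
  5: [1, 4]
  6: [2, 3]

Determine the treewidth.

A width-1 tree decomposition is:
Bags: B1 = {4, 5}  B2 = {1, 5}  B3 = {1, 3}  B4 = {3, 6}  B5 = {2, 6}
Tree: B1–B2, B2–B3, B3–B4, B4–B5
The largest bag has 2 vertices, giving width 1; this decomposition certifies tw(G) ≤ 1. Any graph with an edge has treewidth ≥ 1, and G has the edge 4–5. The upper and lower bounds meet at 1, so that is the treewidth.

1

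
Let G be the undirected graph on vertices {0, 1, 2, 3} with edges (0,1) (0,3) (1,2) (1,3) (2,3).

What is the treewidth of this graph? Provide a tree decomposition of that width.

Treewidth 2.
Bags: B1 = {0, 1, 3}  B2 = {1, 2, 3}
Tree: B1–B2

Each bag holds 3 vertices, so the decomposition has width 2, which upper-bounds the treewidth. Conversely, {0, 1, 3} is a clique of size 3, and the vertices of any clique must share a bag in every tree decomposition; so some bag has ≥ 3 vertices and tw(G) ≥ 2. The upper and lower bounds meet at 2, so that is the treewidth.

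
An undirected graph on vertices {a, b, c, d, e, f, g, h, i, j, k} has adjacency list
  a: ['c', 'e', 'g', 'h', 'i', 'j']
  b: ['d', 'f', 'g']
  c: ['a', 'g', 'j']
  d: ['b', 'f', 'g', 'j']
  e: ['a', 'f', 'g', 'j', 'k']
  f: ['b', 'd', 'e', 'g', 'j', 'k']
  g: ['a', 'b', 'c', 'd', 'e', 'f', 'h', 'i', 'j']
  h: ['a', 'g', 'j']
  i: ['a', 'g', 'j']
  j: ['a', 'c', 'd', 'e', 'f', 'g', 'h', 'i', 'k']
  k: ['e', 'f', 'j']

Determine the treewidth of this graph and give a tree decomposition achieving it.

Every bag has size at most 4, so the width is 4 − 1 = 3 and tw(G) ≤ 3. On the other hand G contains the 4-clique {d, f, g, j}. A clique must lie in a single bag of any decomposition, so no decomposition can have width below 3. Therefore the treewidth is 3.

Treewidth 3.
One such decomposition:
Bags: B1 = {e, f, g, j}  B2 = {d, f, g, j}  B3 = {a, e, g, j}  B4 = {a, c, g, j}  B5 = {e, f, j, k}  B6 = {a, g, i, j}  B7 = {a, g, h, j}  B8 = {b, d, f, g}
Tree: B1–B2, B1–B3, B3–B4, B1–B5, B4–B6, B4–B7, B2–B8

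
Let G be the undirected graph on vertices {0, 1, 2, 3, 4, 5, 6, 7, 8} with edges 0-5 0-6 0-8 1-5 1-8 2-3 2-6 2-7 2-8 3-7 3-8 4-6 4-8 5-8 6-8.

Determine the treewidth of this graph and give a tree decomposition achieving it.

The largest bag has 3 vertices, giving width 2; this decomposition certifies tw(G) ≤ 2. For the lower bound, the 3 vertices {1, 5, 8} are pairwise adjacent, and any tree decomposition puts a clique entirely inside one bag — forcing width ≥ 2. The upper and lower bounds meet at 2, so that is the treewidth.

Treewidth 2.
One such decomposition:
Bags: B1 = {1, 5, 8}  B2 = {0, 5, 8}  B3 = {0, 6, 8}  B4 = {4, 6, 8}  B5 = {2, 6, 8}  B6 = {2, 3, 8}  B7 = {2, 3, 7}
Tree: B1–B2, B2–B3, B3–B4, B4–B5, B5–B6, B6–B7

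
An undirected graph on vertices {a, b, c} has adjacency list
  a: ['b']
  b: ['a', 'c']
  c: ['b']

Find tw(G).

1

A width-1 tree decomposition is:
Bags: B1 = {a, b}  B2 = {b, c}
Tree: B1–B2
Every bag has size at most 2, so the width is 2 − 1 = 1 and tw(G) ≤ 1. G has an edge, so its treewidth is at least 1. Therefore the treewidth is 1.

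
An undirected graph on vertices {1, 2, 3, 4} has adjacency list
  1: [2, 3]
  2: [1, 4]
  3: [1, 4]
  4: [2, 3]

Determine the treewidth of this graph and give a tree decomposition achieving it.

Every bag has size at most 3, so the width is 3 − 1 = 2 and tw(G) ≤ 2. Since 3–1–2–4–3 is a cycle in G, G is not acyclic. Forests are exactly the graphs of treewidth ≤ 1, so tw(G) ≥ 2. Hence tw(G) = 2 exactly.

Treewidth 2.
One optimal decomposition is:
Bags: B1 = {1, 2, 3}  B2 = {2, 3, 4}
Tree: B1–B2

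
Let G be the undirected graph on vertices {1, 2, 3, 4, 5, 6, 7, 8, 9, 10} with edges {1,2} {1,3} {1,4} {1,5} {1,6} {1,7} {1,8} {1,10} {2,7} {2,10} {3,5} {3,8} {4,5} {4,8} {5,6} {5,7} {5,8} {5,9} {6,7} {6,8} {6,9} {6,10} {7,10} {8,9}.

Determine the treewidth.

3

A width-3 tree decomposition is:
Bags: B1 = {1, 3, 5, 8}  B2 = {1, 5, 6, 8}  B3 = {1, 4, 5, 8}  B4 = {1, 5, 6, 7}  B5 = {5, 6, 8, 9}  B6 = {1, 6, 7, 10}  B7 = {1, 2, 7, 10}
Tree: B1–B2, B1–B3, B2–B4, B2–B5, B4–B6, B6–B7
Every bag has size at most 4, so the width is 4 − 1 = 3 and tw(G) ≤ 3. For the lower bound, the 4 vertices {1, 2, 7, 10} are pairwise adjacent, and any tree decomposition puts a clique entirely inside one bag — forcing width ≥ 3. Combining the bounds, tw(G) = 3.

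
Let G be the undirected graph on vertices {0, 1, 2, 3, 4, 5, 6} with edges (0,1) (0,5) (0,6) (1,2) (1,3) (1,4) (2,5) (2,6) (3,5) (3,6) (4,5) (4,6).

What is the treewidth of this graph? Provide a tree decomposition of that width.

Treewidth 3.
One such decomposition:
Bags: B1 = {0, 1, 5, 6}  B2 = {1, 4, 5, 6}  B3 = {1, 2, 5, 6}  B4 = {1, 3, 5, 6}
Tree: B1–B2, B2–B3, B3–B4

Every bag has size at most 4, so the width is 4 − 1 = 3 and tw(G) ≤ 3. For the lower bound: the 4 vertex sets {0,1}, {4,6}, {5}, {2} are disjoint, each induces a connected subgraph, and every pair is joined by at least one edge of G. Contracting each set to a single vertex therefore yields K_{4} as a minor, and since treewidth is minor-monotone, tw(G) ≥ tw(K_{4}) = 3. Hence tw(G) = 3 exactly.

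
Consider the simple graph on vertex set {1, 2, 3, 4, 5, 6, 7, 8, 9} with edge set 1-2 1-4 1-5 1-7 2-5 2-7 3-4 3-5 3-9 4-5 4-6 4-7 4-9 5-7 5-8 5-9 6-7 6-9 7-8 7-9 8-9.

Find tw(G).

3

A width-3 tree decomposition is:
Bags: B1 = {4, 5, 7, 9}  B2 = {4, 6, 7, 9}  B3 = {3, 4, 5, 9}  B4 = {5, 7, 8, 9}  B5 = {1, 4, 5, 7}  B6 = {1, 2, 5, 7}
Tree: B1–B2, B1–B3, B1–B4, B1–B5, B5–B6
Each bag holds 4 vertices, so the decomposition has width 3, which upper-bounds the treewidth. For the lower bound, the 4 vertices {3, 4, 5, 9} are pairwise adjacent, and any tree decomposition puts a clique entirely inside one bag — forcing width ≥ 3. Therefore the treewidth is 3.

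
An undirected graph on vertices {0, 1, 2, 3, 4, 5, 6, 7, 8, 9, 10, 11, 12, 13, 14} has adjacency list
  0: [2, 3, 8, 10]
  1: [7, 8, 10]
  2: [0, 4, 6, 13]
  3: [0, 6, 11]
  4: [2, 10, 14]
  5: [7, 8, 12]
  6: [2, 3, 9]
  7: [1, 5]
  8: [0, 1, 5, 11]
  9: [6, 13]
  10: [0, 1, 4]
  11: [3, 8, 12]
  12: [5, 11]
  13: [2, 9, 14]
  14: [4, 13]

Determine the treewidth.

A width-3 tree decomposition is:
Bags: B1 = {5, 7, 11, 12}  B2 = {5, 7, 8, 11}  B3 = {1, 7, 8, 11}  B4 = {1, 3, 8, 11}  B5 = {0, 1, 3, 8}  B6 = {0, 1, 3, 10}  B7 = {0, 3, 6, 10}  B8 = {0, 2, 6, 10}  B9 = {2, 4, 6, 10}  B10 = {2, 4, 6, 9}  B11 = {2, 4, 9, 13}  B12 = {4, 9, 13, 14}
Tree: B1–B2, B2–B3, B3–B4, B4–B5, B5–B6, B6–B7, B7–B8, B8–B9, B9–B10, B10–B11, B11–B12
The largest bag has 4 vertices, giving width 3; this decomposition certifies tw(G) ≤ 3. For the lower bound: the 4 vertex sets {5,7,12}, {11}, {8}, {0,1,3,10} are disjoint, each induces a connected subgraph, and every pair is joined by at least one edge of G. Contracting each set to a single vertex therefore yields K_{4} as a minor, and since treewidth is minor-monotone, tw(G) ≥ tw(K_{4}) = 3. Therefore the treewidth is 3.

3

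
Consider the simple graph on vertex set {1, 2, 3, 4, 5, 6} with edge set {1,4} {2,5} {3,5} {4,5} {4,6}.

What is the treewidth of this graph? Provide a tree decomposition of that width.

Treewidth 1.
Bags: B1 = {2, 5}  B2 = {3, 5}  B3 = {4, 5}  B4 = {1, 4}  B5 = {4, 6}
Tree: B1–B2, B1–B3, B3–B4, B3–B5

The largest bag has 2 vertices, giving width 1; this decomposition certifies tw(G) ≤ 1. Since G has at least one edge (e.g. 5–2), it is not an edgeless graph, so tw(G) ≥ 1. Combining the bounds, tw(G) = 1.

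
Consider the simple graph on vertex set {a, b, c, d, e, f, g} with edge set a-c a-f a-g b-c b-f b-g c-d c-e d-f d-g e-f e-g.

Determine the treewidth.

A width-3 tree decomposition is:
Bags: B1 = {b, c, f, g}  B2 = {c, e, f, g}  B3 = {a, c, f, g}  B4 = {c, d, f, g}
Tree: B1–B2, B2–B3, B3–B4
Each bag holds 4 vertices, so the decomposition has width 3, which upper-bounds the treewidth. For the lower bound: the 4 vertex sets {b,c}, {e,g}, {f}, {a} are disjoint, each induces a connected subgraph, and every pair is joined by at least one edge of G. Contracting each set to a single vertex therefore yields K_{4} as a minor, and since treewidth is minor-monotone, tw(G) ≥ tw(K_{4}) = 3. Hence tw(G) = 3 exactly.

3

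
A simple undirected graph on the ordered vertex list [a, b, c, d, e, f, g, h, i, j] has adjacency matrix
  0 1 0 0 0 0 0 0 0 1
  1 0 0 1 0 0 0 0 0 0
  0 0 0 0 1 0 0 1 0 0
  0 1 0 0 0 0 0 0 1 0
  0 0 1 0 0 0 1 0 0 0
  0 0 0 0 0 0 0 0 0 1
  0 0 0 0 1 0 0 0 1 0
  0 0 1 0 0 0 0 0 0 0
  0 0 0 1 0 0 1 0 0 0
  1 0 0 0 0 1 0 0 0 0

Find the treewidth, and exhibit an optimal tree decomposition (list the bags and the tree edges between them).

Every bag has size at most 2, so the width is 2 − 1 = 1 and tw(G) ≤ 1. G has an edge, so its treewidth is at least 1. Therefore the treewidth is 1.

Treewidth 1.
One such decomposition:
Bags: B1 = {c, h}  B2 = {c, e}  B3 = {e, g}  B4 = {g, i}  B5 = {d, i}  B6 = {b, d}  B7 = {a, b}  B8 = {a, j}  B9 = {f, j}
Tree: B1–B2, B2–B3, B3–B4, B4–B5, B5–B6, B6–B7, B7–B8, B8–B9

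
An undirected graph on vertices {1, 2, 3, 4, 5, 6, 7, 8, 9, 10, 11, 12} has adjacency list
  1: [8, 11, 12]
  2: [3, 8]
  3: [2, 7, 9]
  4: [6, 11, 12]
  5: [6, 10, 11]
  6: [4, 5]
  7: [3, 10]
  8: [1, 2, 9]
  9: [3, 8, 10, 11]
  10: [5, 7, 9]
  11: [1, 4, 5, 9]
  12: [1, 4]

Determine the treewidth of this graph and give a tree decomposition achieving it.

Treewidth 3.
Bags: B1 = {4, 5, 6, 12}  B2 = {4, 5, 11, 12}  B3 = {1, 5, 11, 12}  B4 = {1, 5, 10, 11}  B5 = {1, 9, 10, 11}  B6 = {1, 8, 9, 10}  B7 = {7, 8, 9, 10}  B8 = {3, 7, 8, 9}  B9 = {2, 3, 7, 8}
Tree: B1–B2, B2–B3, B3–B4, B4–B5, B5–B6, B6–B7, B7–B8, B8–B9

The largest bag has 4 vertices, giving width 3; this decomposition certifies tw(G) ≤ 3. For the lower bound: the 4 vertex sets {4,6,12}, {5}, {11}, {1,8,9,10} are disjoint, each induces a connected subgraph, and every pair is joined by at least one edge of G. Contracting each set to a single vertex therefore yields K_{4} as a minor, and since treewidth is minor-monotone, tw(G) ≥ tw(K_{4}) = 3. Combining the bounds, tw(G) = 3.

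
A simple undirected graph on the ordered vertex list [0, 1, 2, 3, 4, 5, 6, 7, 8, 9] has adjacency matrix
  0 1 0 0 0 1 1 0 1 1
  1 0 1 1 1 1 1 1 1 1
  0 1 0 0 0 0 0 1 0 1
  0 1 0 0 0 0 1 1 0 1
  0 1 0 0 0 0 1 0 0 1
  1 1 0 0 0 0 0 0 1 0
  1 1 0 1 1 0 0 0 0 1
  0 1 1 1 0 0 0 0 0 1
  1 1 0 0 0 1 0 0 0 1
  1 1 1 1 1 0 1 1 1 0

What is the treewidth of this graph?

A width-3 tree decomposition is:
Bags: B1 = {0, 1, 6, 9}  B2 = {1, 3, 6, 9}  B3 = {1, 4, 6, 9}  B4 = {0, 1, 8, 9}  B5 = {1, 3, 7, 9}  B6 = {1, 2, 7, 9}  B7 = {0, 1, 5, 8}
Tree: B1–B2, B2–B3, B1–B4, B2–B5, B5–B6, B4–B7
Each bag holds 4 vertices, so the decomposition has width 3, which upper-bounds the treewidth. On the other hand G contains the 4-clique {0, 1, 8, 9}. A clique must lie in a single bag of any decomposition, so no decomposition can have width below 3. The upper and lower bounds meet at 3, so that is the treewidth.

3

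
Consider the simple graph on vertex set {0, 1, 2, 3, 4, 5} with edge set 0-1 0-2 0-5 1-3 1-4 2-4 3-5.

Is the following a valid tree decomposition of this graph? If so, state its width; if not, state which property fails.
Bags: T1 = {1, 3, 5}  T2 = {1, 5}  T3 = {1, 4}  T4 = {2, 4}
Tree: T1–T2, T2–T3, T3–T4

A tree decomposition must satisfy three properties: every vertex lies in some bag; for every edge, both endpoints lie together in some bag; and for every vertex, the bags containing it form a connected subtree. Here vertex 0 appears in no bag, so the decomposition is invalid.

No — vertex 0 appears in no bag.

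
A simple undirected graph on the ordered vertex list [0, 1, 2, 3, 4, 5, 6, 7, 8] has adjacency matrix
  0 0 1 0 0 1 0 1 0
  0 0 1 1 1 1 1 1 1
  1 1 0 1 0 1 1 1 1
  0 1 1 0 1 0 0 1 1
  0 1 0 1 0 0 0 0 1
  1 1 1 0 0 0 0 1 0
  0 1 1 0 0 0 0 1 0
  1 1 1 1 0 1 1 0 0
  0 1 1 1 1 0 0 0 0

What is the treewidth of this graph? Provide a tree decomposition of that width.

Treewidth 3.
One such decomposition:
Bags: B1 = {1, 2, 3, 7}  B2 = {1, 2, 3, 8}  B3 = {1, 2, 5, 7}  B4 = {0, 2, 5, 7}  B5 = {1, 2, 6, 7}  B6 = {1, 3, 4, 8}
Tree: B1–B2, B1–B3, B3–B4, B3–B5, B2–B6

Each bag holds 4 vertices, so the decomposition has width 3, which upper-bounds the treewidth. Conversely, {0, 2, 5, 7} is a clique of size 4, and the vertices of any clique must share a bag in every tree decomposition; so some bag has ≥ 4 vertices and tw(G) ≥ 3. Therefore the treewidth is 3.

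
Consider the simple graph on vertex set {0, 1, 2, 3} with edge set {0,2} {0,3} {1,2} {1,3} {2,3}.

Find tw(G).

2

A width-2 tree decomposition is:
Bags: B1 = {0, 2, 3}  B2 = {1, 2, 3}
Tree: B1–B2
Each bag holds 3 vertices, so the decomposition has width 2, which upper-bounds the treewidth. On the other hand G contains the 3-clique {0, 2, 3}. A clique must lie in a single bag of any decomposition, so no decomposition can have width below 2. Hence tw(G) = 2 exactly.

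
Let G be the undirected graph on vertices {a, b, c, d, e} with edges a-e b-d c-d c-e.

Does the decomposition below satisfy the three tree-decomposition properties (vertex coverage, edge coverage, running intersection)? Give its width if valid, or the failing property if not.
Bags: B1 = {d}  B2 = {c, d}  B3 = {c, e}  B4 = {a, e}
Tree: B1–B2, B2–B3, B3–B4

A tree decomposition must satisfy three properties: every vertex lies in some bag; for every edge, both endpoints lie together in some bag; and for every vertex, the bags containing it form a connected subtree. Here vertex b appears in no bag, so the decomposition is invalid.

No — vertex b appears in no bag.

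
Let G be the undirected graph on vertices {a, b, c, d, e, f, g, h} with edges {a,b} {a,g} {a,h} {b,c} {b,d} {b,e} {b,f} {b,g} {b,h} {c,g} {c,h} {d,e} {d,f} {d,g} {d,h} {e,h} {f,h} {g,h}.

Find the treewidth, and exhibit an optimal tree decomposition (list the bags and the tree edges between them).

Treewidth 3.
Bags: B1 = {b, d, f, h}  B2 = {b, d, g, h}  B3 = {b, d, e, h}  B4 = {b, c, g, h}  B5 = {a, b, g, h}
Tree: B1–B2, B1–B3, B2–B4, B2–B5

The largest bag has 4 vertices, giving width 3; this decomposition certifies tw(G) ≤ 3. On the other hand G contains the 4-clique {b, d, g, h}. A clique must lie in a single bag of any decomposition, so no decomposition can have width below 3. Therefore the treewidth is 3.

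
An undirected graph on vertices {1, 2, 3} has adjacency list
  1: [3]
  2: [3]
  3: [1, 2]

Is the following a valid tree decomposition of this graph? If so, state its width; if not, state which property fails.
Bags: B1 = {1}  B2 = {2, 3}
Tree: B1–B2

No — edge (3,1) lies in no bag.

A tree decomposition must satisfy three properties: every vertex lies in some bag; for every edge, both endpoints lie together in some bag; and for every vertex, the bags containing it form a connected subtree. Here edge (3,1) lies in no bag, so the decomposition is invalid.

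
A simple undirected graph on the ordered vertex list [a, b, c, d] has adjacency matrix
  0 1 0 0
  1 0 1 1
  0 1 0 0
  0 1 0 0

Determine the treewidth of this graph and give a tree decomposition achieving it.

Each bag holds 2 vertices, so the decomposition has width 1, which upper-bounds the treewidth. Any graph with an edge has treewidth ≥ 1, and G has the edge b–c. Therefore the treewidth is 1.

Treewidth 1.
One optimal decomposition is:
Bags: B1 = {b, c}  B2 = {b, d}  B3 = {a, b}
Tree: B1–B2, B2–B3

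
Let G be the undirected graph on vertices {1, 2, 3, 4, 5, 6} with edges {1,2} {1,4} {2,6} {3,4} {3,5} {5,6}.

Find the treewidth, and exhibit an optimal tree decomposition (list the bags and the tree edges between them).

Every bag has size at most 3, so the width is 3 − 1 = 2 and tw(G) ≤ 2. The edges 4–3–5–6–2–1–4 form a cycle, so G is not a tree and its treewidth is at least 2. Therefore the treewidth is 2.

Treewidth 2.
One optimal decomposition is:
Bags: B1 = {3, 4, 5}  B2 = {4, 5, 6}  B3 = {2, 4, 6}  B4 = {1, 2, 4}
Tree: B1–B2, B2–B3, B3–B4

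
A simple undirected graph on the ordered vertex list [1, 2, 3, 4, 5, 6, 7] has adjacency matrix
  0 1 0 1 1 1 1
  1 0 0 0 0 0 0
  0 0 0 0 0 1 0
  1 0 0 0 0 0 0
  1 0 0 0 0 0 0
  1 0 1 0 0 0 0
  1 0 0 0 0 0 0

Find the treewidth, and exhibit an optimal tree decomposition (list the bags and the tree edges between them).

The largest bag has 2 vertices, giving width 1; this decomposition certifies tw(G) ≤ 1. Since G has at least one edge (e.g. 6–1), it is not an edgeless graph, so tw(G) ≥ 1. The upper and lower bounds meet at 1, so that is the treewidth.

Treewidth 1.
One such decomposition:
Bags: B1 = {1, 6}  B2 = {1, 2}  B3 = {1, 5}  B4 = {1, 4}  B5 = {3, 6}  B6 = {1, 7}
Tree: B1–B2, B1–B3, B2–B4, B1–B5, B3–B6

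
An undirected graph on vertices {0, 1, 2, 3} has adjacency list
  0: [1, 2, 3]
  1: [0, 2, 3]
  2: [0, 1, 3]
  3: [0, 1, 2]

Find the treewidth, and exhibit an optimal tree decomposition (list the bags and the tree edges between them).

A single bag containing all 4 vertices is trivially a valid decomposition of width 3. Conversely, {0, 1, 2, 3} is a clique of size 4, and the vertices of any clique must share a bag in every tree decomposition; so some bag has ≥ 4 vertices and tw(G) ≥ 3. Combining the bounds, tw(G) = 3.

Treewidth 3.
Bags: B1 = {0, 1, 2, 3}
Tree: (single bag)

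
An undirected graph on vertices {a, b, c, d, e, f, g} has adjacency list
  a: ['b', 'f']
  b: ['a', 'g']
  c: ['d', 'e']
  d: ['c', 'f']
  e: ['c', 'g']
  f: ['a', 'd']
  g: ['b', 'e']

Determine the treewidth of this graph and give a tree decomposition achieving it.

The largest bag has 3 vertices, giving width 2; this decomposition certifies tw(G) ≤ 2. For the lower bound, G contains the cycle a–f–d–c–e–g–b–a, so G is not a forest; only forests have treewidth ≤ 1, hence tw(G) ≥ 2. Combining the bounds, tw(G) = 2.

Treewidth 2.
One such decomposition:
Bags: B1 = {a, d, f}  B2 = {a, c, d}  B3 = {a, c, e}  B4 = {a, e, g}  B5 = {a, b, g}
Tree: B1–B2, B2–B3, B3–B4, B4–B5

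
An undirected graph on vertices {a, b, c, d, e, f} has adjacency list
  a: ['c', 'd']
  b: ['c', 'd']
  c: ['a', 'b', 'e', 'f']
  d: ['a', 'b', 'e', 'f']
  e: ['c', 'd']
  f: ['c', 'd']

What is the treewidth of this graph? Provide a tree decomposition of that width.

Every bag has size at most 3, so the width is 3 − 1 = 2 and tw(G) ≤ 2. For the lower bound, G contains the cycle c–a–d–f–c, so G is not a forest; only forests have treewidth ≤ 1, hence tw(G) ≥ 2. Hence tw(G) = 2 exactly.

Treewidth 2.
One such decomposition:
Bags: B1 = {a, c, d}  B2 = {c, d, f}  B3 = {b, c, d}  B4 = {c, d, e}
Tree: B1–B2, B2–B3, B3–B4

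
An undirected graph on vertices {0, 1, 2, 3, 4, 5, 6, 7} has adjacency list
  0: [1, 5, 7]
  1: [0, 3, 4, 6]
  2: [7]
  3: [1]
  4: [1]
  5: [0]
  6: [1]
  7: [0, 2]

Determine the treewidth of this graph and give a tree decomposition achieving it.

Treewidth 1.
Bags: B1 = {0, 1}  B2 = {1, 4}  B3 = {0, 7}  B4 = {1, 6}  B5 = {1, 3}  B6 = {2, 7}  B7 = {0, 5}
Tree: B1–B2, B1–B3, B1–B4, B2–B5, B3–B6, B1–B7

Each bag holds 2 vertices, so the decomposition has width 1, which upper-bounds the treewidth. Any graph with an edge has treewidth ≥ 1, and G has the edge 0–1. Combining the bounds, tw(G) = 1.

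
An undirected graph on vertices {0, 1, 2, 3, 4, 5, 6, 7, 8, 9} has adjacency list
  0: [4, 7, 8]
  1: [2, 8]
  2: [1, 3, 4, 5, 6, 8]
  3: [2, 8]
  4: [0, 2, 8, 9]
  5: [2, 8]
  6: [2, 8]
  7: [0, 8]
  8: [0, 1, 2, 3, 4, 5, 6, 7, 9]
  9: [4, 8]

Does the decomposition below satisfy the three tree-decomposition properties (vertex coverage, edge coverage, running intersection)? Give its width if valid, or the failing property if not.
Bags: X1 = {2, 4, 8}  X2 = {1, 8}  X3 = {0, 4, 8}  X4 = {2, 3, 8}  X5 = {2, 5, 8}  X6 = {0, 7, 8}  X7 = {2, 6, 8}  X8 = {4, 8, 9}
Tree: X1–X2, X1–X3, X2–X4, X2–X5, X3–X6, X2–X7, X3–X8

A tree decomposition must satisfy three properties: every vertex lies in some bag; for every edge, both endpoints lie together in some bag; and for every vertex, the bags containing it form a connected subtree. Here edge (2,1) lies in no bag, so the decomposition is invalid.

No — edge (2,1) lies in no bag.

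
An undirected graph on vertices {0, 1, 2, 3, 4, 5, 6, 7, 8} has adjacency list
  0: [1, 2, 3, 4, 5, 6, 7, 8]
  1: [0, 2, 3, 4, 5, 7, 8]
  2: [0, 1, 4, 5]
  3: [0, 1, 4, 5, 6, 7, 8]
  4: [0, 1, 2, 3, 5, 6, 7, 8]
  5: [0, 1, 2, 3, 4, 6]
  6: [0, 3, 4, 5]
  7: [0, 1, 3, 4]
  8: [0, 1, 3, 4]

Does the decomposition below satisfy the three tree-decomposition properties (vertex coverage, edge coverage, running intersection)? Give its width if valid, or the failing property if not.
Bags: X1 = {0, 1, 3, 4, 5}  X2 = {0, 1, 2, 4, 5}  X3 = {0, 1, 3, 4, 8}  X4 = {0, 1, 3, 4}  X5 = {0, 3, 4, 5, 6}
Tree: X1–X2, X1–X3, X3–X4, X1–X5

A tree decomposition must satisfy three properties: every vertex lies in some bag; for every edge, both endpoints lie together in some bag; and for every vertex, the bags containing it form a connected subtree. Here vertex 7 appears in no bag, so the decomposition is invalid.

No — vertex 7 appears in no bag.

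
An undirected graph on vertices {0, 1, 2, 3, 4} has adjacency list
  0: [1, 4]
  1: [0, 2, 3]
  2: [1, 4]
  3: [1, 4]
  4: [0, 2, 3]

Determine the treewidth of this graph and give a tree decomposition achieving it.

Treewidth 2.
Bags: B1 = {1, 2, 4}  B2 = {1, 3, 4}  B3 = {0, 1, 4}
Tree: B1–B2, B2–B3

The largest bag has 3 vertices, giving width 2; this decomposition certifies tw(G) ≤ 2. Since 1–2–4–3–1 is a cycle in G, G is not acyclic. Forests are exactly the graphs of treewidth ≤ 1, so tw(G) ≥ 2. Combining the bounds, tw(G) = 2.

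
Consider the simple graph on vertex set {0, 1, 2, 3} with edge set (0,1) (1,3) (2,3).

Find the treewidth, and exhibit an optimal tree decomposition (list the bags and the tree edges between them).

Treewidth 1.
One such decomposition:
Bags: B1 = {2, 3}  B2 = {1, 3}  B3 = {0, 1}
Tree: B1–B2, B2–B3

Each bag holds 2 vertices, so the decomposition has width 1, which upper-bounds the treewidth. Since G has at least one edge (e.g. 2–3), it is not an edgeless graph, so tw(G) ≥ 1. Combining the bounds, tw(G) = 1.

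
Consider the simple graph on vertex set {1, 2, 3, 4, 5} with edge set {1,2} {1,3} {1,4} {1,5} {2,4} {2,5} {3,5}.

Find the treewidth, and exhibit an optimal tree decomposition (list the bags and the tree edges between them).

Treewidth 2.
One optimal decomposition is:
Bags: B1 = {1, 2, 5}  B2 = {1, 3, 5}  B3 = {1, 2, 4}
Tree: B1–B2, B1–B3

Every bag has size at most 3, so the width is 3 − 1 = 2 and tw(G) ≤ 2. For the lower bound, the 3 vertices {1, 2, 4} are pairwise adjacent, and any tree decomposition puts a clique entirely inside one bag — forcing width ≥ 2. The upper and lower bounds meet at 2, so that is the treewidth.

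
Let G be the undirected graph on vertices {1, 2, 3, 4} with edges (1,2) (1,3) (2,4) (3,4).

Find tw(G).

2

A width-2 tree decomposition is:
Bags: B1 = {1, 2, 3}  B2 = {2, 3, 4}
Tree: B1–B2
The largest bag has 3 vertices, giving width 2; this decomposition certifies tw(G) ≤ 2. The edges 3–1–2–4–3 form a cycle, so G is not a tree and its treewidth is at least 2. The upper and lower bounds meet at 2, so that is the treewidth.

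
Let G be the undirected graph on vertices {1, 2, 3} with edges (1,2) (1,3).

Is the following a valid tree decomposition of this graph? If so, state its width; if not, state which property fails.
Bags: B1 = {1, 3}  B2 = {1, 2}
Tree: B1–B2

Every vertex of G appears in some bag (union = {1, 2, 3}); every edge is covered by a bag; and for each vertex v the set of bags containing v is connected in the bag tree. The decomposition is therefore valid. The largest bag has 2 vertices, so the width is 1.

Yes; width 1.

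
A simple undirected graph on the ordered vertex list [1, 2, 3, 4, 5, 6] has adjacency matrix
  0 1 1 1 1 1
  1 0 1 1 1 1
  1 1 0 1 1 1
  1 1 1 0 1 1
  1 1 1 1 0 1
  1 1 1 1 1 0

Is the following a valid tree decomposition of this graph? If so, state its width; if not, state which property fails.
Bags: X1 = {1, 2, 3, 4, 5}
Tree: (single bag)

A tree decomposition must satisfy three properties: every vertex lies in some bag; for every edge, both endpoints lie together in some bag; and for every vertex, the bags containing it form a connected subtree. Here vertex 6 appears in no bag, so the decomposition is invalid.

No — vertex 6 appears in no bag.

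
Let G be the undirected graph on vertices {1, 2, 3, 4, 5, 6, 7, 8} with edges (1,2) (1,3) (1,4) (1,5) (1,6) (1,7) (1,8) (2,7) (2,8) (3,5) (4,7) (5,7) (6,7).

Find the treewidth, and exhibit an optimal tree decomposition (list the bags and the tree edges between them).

Each bag holds 3 vertices, so the decomposition has width 2, which upper-bounds the treewidth. On the other hand G contains the 3-clique {1, 2, 8}. A clique must lie in a single bag of any decomposition, so no decomposition can have width below 2. Combining the bounds, tw(G) = 2.

Treewidth 2.
One optimal decomposition is:
Bags: B1 = {1, 2, 7}  B2 = {1, 2, 8}  B3 = {1, 4, 7}  B4 = {1, 6, 7}  B5 = {1, 5, 7}  B6 = {1, 3, 5}
Tree: B1–B2, B1–B3, B1–B4, B1–B5, B5–B6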